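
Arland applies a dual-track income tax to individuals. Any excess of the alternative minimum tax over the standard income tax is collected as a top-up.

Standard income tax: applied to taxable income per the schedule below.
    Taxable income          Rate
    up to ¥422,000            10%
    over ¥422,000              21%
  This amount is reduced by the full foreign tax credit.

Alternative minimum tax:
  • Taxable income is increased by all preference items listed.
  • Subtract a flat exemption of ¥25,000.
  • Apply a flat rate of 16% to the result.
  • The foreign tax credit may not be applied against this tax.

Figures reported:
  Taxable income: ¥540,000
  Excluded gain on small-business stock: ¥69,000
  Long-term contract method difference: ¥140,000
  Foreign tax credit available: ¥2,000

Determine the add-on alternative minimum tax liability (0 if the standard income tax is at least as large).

¥50,860

Standard income tax:
  ¥422,000 × 10% = ¥42,200
  ¥118,000 × 21% = ¥24,780
  → ¥66,980
  Less foreign tax credit ¥2,000 → ¥64,980

Alternative minimum tax:
  Adjusted income: ¥540,000 + ¥69,000 + ¥140,000 = ¥749,000
  Less exemption ¥25,000 → base ¥724,000
  ¥724,000 × 16% = ¥115,840

Excess of alternative minimum tax over standard income tax: ¥115,840 − ¥64,980 = ¥50,860.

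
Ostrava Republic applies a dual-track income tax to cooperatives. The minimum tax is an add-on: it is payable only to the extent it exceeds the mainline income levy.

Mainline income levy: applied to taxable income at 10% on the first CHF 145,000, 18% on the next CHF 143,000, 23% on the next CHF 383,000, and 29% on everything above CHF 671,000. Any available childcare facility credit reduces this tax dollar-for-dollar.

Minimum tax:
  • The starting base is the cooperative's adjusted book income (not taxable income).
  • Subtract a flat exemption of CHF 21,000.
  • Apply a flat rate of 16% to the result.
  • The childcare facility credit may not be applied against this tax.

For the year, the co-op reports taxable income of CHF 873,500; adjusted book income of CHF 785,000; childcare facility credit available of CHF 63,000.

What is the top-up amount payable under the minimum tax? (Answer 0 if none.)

Mainline income levy:
  CHF 145,000 × 10% = CHF 14,500
  CHF 143,000 × 18% = CHF 25,740
  CHF 383,000 × 23% = CHF 88,090
  CHF 202,500 × 29% = CHF 58,725
  → CHF 187,055
  Less childcare facility credit CHF 63,000 → CHF 124,055

Minimum tax:
  Base (adjusted book income): CHF 785,000
  Less exemption CHF 21,000 → base CHF 764,000
  CHF 764,000 × 16% = CHF 122,240

CHF 122,240 ≤ CHF 124,055, so no add-on is due.

CHF 0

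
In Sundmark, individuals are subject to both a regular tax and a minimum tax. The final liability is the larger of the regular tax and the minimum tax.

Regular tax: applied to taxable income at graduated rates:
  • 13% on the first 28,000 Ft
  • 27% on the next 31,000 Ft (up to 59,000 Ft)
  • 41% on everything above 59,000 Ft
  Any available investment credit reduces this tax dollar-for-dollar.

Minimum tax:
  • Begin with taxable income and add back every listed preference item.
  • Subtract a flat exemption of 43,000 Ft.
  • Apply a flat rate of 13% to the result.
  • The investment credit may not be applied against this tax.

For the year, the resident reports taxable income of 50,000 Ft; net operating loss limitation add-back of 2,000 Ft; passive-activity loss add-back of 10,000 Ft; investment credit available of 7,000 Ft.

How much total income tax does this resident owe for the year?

Minimum tax:
  Adjusted income: 50,000 Ft + 2,000 Ft + 10,000 Ft = 62,000 Ft
  Less exemption 43,000 Ft → base 19,000 Ft
  19,000 Ft × 13% = 2,470 Ft

Regular tax:
  28,000 Ft × 13% = 3,640 Ft
  22,000 Ft × 27% = 5,940 Ft
  → 9,580 Ft
  Less investment credit 7,000 Ft → 2,580 Ft

2,580 Ft > 2,470 Ft, so the regular tax governs.

2,580 Ft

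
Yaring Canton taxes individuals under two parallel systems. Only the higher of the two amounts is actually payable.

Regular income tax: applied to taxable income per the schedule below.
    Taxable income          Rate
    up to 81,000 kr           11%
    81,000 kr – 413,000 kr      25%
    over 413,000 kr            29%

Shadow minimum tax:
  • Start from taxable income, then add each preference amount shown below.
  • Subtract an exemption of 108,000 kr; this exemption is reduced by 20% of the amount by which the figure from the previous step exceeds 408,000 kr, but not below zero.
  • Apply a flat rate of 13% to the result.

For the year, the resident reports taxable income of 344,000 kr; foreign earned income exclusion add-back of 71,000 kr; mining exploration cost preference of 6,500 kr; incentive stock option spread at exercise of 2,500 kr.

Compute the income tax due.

74,660 kr

Shadow minimum tax:
  Adjusted income: 344,000 kr + 71,000 kr + 6,500 kr + 2,500 kr = 424,000 kr
  Exemption: 108,000 kr − 20% × (424,000 kr − 408,000 kr) = 108,000 kr − 3,200 kr = 104,800 kr
  Base: 424,000 kr − 104,800 kr = 319,200 kr
  319,200 kr × 13% = 41,496 kr

Regular income tax:
  81,000 kr × 11% = 8,910 kr
  263,000 kr × 25% = 65,750 kr
  → 74,660 kr

74,660 kr > 41,496 kr, so the regular income tax governs.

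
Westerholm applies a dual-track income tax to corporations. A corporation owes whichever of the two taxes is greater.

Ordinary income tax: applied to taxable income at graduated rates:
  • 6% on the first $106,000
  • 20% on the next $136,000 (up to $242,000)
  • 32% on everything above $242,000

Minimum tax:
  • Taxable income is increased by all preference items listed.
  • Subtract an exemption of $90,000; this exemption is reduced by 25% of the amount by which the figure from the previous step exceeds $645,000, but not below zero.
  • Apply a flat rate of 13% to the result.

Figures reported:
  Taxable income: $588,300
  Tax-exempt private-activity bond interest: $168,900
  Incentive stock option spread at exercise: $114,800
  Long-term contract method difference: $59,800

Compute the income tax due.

Minimum tax:
  Adjusted income: $588,300 + $168,900 + $114,800 + $59,800 = $931,800
  Exemption: $90,000 − 25% × ($931,800 − $645,000) = $90,000 − $71,700 = $18,300
  Base: $931,800 − $18,300 = $913,500
  $913,500 × 13% = $118,755

Ordinary income tax:
  $106,000 × 6% = $6,360
  $136,000 × 20% = $27,200
  $346,300 × 32% = $110,816
  → $144,376

$144,376 > $118,755, so the ordinary income tax governs.

$144,376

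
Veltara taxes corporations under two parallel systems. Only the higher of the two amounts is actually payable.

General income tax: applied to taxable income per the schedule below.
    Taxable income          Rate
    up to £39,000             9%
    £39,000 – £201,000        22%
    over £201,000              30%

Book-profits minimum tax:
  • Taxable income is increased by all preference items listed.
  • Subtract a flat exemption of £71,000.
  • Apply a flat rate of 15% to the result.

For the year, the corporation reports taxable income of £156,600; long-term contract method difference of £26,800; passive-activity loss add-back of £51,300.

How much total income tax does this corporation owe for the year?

General income tax:
  £39,000 × 9% = £3,510
  £117,600 × 22% = £25,872
  → £29,382

Book-profits minimum tax:
  Adjusted income: £156,600 + £26,800 + £51,300 = £234,700
  Less exemption £71,000 → base £163,700
  £163,700 × 15% = £24,555

£29,382 > £24,555, so the general income tax governs.

£29,382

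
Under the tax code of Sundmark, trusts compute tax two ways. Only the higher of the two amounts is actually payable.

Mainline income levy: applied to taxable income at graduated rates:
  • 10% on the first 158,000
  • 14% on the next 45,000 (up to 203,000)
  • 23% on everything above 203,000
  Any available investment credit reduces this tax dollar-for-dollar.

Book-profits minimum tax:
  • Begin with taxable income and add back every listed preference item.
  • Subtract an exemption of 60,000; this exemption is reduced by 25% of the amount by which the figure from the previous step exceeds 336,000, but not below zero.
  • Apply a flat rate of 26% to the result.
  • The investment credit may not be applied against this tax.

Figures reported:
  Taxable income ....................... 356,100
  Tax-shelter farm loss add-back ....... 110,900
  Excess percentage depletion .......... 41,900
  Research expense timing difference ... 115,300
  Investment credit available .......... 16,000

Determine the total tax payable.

162,292

Book-profits minimum tax:
  Adjusted income: 356,100 + 110,900 + 41,900 + 115,300 = 624,200
  Exemption: 25% × (624,200 − 336,000) = 72,050 ≥ 60,000, so the exemption is fully phased out
  Base: 624,200 − 0 = 624,200
  624,200 × 26% = 162,292

Mainline income levy:
  158,000 × 10% = 15,800
  45,000 × 14% = 6,300
  153,100 × 23% = 35,213
  → 57,313
  Less investment credit 16,000 → 41,313

162,292 > 41,313, so the book-profits minimum tax is the binding amount.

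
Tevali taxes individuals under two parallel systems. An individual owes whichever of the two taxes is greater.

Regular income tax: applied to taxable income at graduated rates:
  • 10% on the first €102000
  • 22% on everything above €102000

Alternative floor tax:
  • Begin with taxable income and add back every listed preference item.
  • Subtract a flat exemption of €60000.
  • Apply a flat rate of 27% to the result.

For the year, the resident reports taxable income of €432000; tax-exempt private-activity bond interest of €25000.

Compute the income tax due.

Regular income tax:
  €102000 × 10% = €10200
  €330000 × 22% = €72600
  → €82800

Alternative floor tax:
  Adjusted income: €432000 + €25000 = €457000
  Less exemption €60000 → base €397000
  €397000 × 27% = €107190

€107190 > €82800, so the alternative floor tax is the binding amount.

€107190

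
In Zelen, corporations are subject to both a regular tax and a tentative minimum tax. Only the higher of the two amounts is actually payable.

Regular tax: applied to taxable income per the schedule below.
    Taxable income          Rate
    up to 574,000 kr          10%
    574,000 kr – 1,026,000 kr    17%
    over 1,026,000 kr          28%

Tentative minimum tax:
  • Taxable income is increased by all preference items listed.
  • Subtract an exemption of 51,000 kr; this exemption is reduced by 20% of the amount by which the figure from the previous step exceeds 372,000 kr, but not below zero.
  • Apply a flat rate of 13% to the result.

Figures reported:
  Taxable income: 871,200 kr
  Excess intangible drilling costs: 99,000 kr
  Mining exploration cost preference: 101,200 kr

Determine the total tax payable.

139,282 kr

Tentative minimum tax:
  Adjusted income: 871,200 kr + 99,000 kr + 101,200 kr = 1,071,400 kr
  Exemption: 20% × (1,071,400 kr − 372,000 kr) = 139,880 kr ≥ 51,000 kr, so the exemption is fully phased out
  Base: 1,071,400 kr − 0 kr = 1,071,400 kr
  1,071,400 kr × 13% = 139,282 kr

Regular tax:
  574,000 kr × 10% = 57,400 kr
  297,200 kr × 17% = 50,524 kr
  → 107,924 kr

139,282 kr > 107,924 kr, so the tentative minimum tax is the binding amount.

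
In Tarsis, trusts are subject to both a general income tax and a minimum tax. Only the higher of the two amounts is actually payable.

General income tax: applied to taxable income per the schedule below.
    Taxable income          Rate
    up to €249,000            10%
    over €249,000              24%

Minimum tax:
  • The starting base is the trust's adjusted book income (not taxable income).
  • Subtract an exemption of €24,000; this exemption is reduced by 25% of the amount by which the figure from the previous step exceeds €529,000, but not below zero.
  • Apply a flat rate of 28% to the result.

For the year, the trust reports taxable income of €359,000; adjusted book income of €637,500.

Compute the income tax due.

Minimum tax:
  Base (adjusted book income): €637,500
  Exemption: 25% × (€637,500 − €529,000) = €27,125 ≥ €24,000, so the exemption is fully phased out
  Base: €637,500 − €0 = €637,500
  €637,500 × 28% = €178,500

General income tax:
  €249,000 × 10% = €24,900
  €110,000 × 24% = €26,400
  → €51,300

€178,500 > €51,300, so the minimum tax is the binding amount.

€178,500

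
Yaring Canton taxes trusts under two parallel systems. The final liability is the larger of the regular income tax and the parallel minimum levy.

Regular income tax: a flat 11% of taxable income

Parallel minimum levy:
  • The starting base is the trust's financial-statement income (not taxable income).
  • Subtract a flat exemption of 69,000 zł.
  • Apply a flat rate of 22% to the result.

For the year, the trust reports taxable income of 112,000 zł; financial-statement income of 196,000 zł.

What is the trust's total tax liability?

27,940 zł

Parallel minimum levy:
  Base (financial-statement income): 196,000 zł
  Less exemption 69,000 zł → base 127,000 zł
  127,000 zł × 22% = 27,940 zł

Regular income tax:
  112,000 zł × 11% = 12,320 zł

27,940 zł > 12,320 zł, so the parallel minimum levy is the binding amount.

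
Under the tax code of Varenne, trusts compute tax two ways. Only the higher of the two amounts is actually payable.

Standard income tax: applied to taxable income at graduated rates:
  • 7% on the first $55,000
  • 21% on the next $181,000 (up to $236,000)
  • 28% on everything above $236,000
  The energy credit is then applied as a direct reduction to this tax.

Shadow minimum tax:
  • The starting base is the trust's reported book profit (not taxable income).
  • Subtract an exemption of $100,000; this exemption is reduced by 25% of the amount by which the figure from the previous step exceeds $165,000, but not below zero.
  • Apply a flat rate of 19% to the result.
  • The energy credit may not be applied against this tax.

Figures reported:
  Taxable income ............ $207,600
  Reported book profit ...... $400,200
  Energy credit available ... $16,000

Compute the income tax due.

Standard income tax:
  $55,000 × 7% = $3,850
  $152,600 × 21% = $32,046
  → $35,896
  Less energy credit $16,000 → $19,896

Shadow minimum tax:
  Base (reported book profit): $400,200
  Exemption: $100,000 − 25% × ($400,200 − $165,000) = $100,000 − $58,800 = $41,200
  Base: $400,200 − $41,200 = $359,000
  $359,000 × 19% = $68,210

$68,210 > $19,896, so the shadow minimum tax is the binding amount.

$68,210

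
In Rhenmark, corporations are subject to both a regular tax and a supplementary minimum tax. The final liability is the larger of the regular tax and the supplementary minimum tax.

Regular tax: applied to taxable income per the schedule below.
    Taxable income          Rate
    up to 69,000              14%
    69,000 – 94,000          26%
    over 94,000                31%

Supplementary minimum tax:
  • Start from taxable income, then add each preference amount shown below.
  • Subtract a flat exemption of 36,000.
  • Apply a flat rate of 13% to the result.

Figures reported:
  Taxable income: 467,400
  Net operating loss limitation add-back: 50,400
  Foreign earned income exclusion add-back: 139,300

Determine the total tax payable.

131,914

Regular tax:
  69,000 × 14% = 9,660
  25,000 × 26% = 6,500
  373,400 × 31% = 115,754
  → 131,914

Supplementary minimum tax:
  Adjusted income: 467,400 + 50,400 + 139,300 = 657,100
  Less exemption 36,000 → base 621,100
  621,100 × 13% = 80,743

131,914 > 80,743, so the regular tax governs.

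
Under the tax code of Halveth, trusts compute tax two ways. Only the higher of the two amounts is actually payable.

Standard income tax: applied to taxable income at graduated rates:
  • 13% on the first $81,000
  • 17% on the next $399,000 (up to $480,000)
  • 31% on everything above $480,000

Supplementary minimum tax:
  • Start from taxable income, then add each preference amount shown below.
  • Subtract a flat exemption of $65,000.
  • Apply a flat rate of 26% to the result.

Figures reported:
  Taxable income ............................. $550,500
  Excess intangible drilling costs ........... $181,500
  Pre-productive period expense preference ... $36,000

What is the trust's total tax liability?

Standard income tax:
  $81,000 × 13% = $10,530
  $399,000 × 17% = $67,830
  $70,500 × 31% = $21,855
  → $100,215

Supplementary minimum tax:
  Adjusted income: $550,500 + $181,500 + $36,000 = $768,000
  Less exemption $65,000 → base $703,000
  $703,000 × 26% = $182,780

$182,780 > $100,215, so the supplementary minimum tax is the binding amount.

$182,780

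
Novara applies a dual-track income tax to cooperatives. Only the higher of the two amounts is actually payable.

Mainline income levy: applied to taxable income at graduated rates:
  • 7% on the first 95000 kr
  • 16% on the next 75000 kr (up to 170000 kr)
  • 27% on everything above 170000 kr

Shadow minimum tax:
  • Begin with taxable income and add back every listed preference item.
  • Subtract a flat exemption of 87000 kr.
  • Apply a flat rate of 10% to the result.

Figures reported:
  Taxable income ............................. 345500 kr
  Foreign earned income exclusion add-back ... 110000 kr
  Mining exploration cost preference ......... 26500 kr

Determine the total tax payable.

Shadow minimum tax:
  Adjusted income: 345500 kr + 110000 kr + 26500 kr = 482000 kr
  Less exemption 87000 kr → base 395000 kr
  395000 kr × 10% = 39500 kr

Mainline income levy:
  95000 kr × 7% = 6650 kr
  75000 kr × 16% = 12000 kr
  175500 kr × 27% = 47385 kr
  → 66035 kr

66035 kr > 39500 kr, so the mainline income levy governs.

66035 kr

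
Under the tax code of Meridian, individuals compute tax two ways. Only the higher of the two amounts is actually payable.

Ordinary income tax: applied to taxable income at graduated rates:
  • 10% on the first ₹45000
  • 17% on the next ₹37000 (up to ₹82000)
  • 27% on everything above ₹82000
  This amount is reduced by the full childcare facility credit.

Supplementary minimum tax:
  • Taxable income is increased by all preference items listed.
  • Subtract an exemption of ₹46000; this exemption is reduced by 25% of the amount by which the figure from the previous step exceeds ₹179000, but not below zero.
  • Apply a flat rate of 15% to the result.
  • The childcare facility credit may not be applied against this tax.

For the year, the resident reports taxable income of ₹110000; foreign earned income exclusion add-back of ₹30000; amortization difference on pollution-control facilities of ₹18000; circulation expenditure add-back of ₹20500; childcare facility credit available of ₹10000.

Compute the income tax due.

Supplementary minimum tax:
  Adjusted income: ₹110000 + ₹30000 + ₹18000 + ₹20500 = ₹178500
  Exemption: ₹178500 ≤ ₹179000, so full ₹46000 applies
  Base: ₹178500 − ₹46000 = ₹132500
  ₹132500 × 15% = ₹19875

Ordinary income tax:
  ₹45000 × 10% = ₹4500
  ₹37000 × 17% = ₹6290
  ₹28000 × 27% = ₹7560
  → ₹18350
  Less childcare facility credit ₹10000 → ₹8350

₹19875 > ₹8350, so the supplementary minimum tax is the binding amount.

₹19875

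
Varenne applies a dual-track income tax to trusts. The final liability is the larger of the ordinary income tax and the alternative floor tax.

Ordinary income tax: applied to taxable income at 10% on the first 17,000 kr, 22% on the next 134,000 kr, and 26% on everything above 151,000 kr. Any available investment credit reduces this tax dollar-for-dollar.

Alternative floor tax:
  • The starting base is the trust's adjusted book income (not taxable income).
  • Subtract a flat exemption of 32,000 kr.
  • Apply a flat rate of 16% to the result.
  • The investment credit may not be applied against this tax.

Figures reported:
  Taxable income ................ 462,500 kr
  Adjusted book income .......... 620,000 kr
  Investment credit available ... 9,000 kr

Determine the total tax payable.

103,170 kr

Alternative floor tax:
  Base (adjusted book income): 620,000 kr
  Less exemption 32,000 kr → base 588,000 kr
  588,000 kr × 16% = 94,080 kr

Ordinary income tax:
  17,000 kr × 10% = 1,700 kr
  134,000 kr × 22% = 29,480 kr
  311,500 kr × 26% = 80,990 kr
  → 112,170 kr
  Less investment credit 9,000 kr → 103,170 kr

103,170 kr > 94,080 kr, so the ordinary income tax governs.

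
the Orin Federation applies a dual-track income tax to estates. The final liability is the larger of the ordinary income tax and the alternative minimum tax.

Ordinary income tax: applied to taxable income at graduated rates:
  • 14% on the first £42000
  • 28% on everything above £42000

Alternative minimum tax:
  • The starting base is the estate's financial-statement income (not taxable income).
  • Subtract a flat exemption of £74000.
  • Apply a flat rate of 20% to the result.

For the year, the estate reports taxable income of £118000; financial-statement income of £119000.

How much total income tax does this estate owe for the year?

£27160

Alternative minimum tax:
  Base (financial-statement income): £119000
  Less exemption £74000 → base £45000
  £45000 × 20% = £9000

Ordinary income tax:
  £42000 × 14% = £5880
  £76000 × 28% = £21280
  → £27160

£27160 > £9000, so the ordinary income tax governs.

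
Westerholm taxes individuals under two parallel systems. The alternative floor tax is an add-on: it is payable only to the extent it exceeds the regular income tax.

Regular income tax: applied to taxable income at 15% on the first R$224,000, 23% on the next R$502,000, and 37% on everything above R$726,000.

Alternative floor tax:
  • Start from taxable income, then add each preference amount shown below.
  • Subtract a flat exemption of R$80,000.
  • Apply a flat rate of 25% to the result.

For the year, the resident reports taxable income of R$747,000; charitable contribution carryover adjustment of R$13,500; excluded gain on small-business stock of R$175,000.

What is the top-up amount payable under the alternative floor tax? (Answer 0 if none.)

R$57,045

Regular income tax:
  R$224,000 × 15% = R$33,600
  R$502,000 × 23% = R$115,460
  R$21,000 × 37% = R$7,770
  → R$156,830

Alternative floor tax:
  Adjusted income: R$747,000 + R$13,500 + R$175,000 = R$935,500
  Less exemption R$80,000 → base R$855,500
  R$855,500 × 25% = R$213,875

Excess of alternative floor tax over regular income tax: R$213,875 − R$156,830 = R$57,045.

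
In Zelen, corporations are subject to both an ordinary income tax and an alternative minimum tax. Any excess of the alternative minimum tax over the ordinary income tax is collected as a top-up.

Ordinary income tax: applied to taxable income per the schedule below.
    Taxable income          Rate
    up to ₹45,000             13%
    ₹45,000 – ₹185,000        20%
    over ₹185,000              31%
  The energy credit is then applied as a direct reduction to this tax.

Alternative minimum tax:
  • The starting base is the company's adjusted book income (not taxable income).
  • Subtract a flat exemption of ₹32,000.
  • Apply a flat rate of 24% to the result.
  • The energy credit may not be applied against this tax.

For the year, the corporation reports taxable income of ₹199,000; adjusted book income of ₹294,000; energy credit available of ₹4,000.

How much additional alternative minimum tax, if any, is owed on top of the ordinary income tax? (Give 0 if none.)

Ordinary income tax:
  ₹45,000 × 13% = ₹5,850
  ₹140,000 × 20% = ₹28,000
  ₹14,000 × 31% = ₹4,340
  → ₹38,190
  Less energy credit ₹4,000 → ₹34,190

Alternative minimum tax:
  Base (adjusted book income): ₹294,000
  Less exemption ₹32,000 → base ₹262,000
  ₹262,000 × 24% = ₹62,880

Excess of alternative minimum tax over ordinary income tax: ₹62,880 − ₹34,190 = ₹28,690.

₹28,690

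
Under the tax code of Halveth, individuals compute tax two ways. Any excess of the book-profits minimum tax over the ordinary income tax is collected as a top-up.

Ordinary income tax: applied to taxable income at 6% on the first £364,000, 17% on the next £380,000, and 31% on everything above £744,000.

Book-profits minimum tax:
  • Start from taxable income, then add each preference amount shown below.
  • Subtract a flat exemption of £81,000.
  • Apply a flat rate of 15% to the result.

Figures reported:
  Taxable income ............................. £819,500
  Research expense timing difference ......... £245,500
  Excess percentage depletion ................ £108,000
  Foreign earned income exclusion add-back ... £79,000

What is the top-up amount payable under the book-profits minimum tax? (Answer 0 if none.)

Ordinary income tax:
  £364,000 × 6% = £21,840
  £380,000 × 17% = £64,600
  £75,500 × 31% = £23,405
  → £109,845

Book-profits minimum tax:
  Adjusted income: £819,500 + £245,500 + £108,000 + £79,000 = £1,252,000
  Less exemption £81,000 → base £1,171,000
  £1,171,000 × 15% = £175,650

Excess of book-profits minimum tax over ordinary income tax: £175,650 − £109,845 = £65,805.

£65,805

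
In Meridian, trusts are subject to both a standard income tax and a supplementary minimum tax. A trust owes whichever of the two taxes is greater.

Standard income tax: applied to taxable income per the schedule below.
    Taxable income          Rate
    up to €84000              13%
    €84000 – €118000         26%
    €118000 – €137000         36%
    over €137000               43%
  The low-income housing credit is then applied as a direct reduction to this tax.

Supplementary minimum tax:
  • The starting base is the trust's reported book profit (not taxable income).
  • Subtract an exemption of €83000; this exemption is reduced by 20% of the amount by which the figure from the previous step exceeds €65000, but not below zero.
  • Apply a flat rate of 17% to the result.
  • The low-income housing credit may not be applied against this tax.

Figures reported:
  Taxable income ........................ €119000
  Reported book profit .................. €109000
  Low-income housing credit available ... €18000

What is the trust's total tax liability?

€5916

Supplementary minimum tax:
  Base (reported book profit): €109000
  Exemption: €83000 − 20% × (€109000 − €65000) = €83000 − €8800 = €74200
  Base: €109000 − €74200 = €34800
  €34800 × 17% = €5916

Standard income tax:
  €84000 × 13% = €10920
  €34000 × 26% = €8840
  €1000 × 36% = €360
  → €20120
  Less low-income housing credit €18000 → €2120

€5916 > €2120, so the supplementary minimum tax is the binding amount.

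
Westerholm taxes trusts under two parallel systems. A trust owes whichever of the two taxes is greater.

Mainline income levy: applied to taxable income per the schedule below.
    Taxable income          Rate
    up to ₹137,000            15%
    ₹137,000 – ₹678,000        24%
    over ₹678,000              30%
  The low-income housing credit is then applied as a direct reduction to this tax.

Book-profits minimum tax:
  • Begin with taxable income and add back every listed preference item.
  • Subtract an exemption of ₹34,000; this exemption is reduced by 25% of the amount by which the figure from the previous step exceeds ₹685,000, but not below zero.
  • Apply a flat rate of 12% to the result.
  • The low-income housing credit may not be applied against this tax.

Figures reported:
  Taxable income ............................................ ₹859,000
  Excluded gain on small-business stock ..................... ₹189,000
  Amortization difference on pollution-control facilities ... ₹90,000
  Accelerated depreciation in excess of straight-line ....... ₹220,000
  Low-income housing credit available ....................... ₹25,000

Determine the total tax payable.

₹179,690

Mainline income levy:
  ₹137,000 × 15% = ₹20,550
  ₹541,000 × 24% = ₹129,840
  ₹181,000 × 30% = ₹54,300
  → ₹204,690
  Less low-income housing credit ₹25,000 → ₹179,690

Book-profits minimum tax:
  Adjusted income: ₹859,000 + ₹189,000 + ₹90,000 + ₹220,000 = ₹1,358,000
  Exemption: 25% × (₹1,358,000 − ₹685,000) = ₹168,250 ≥ ₹34,000, so the exemption is fully phased out
  Base: ₹1,358,000 − ₹0 = ₹1,358,000
  ₹1,358,000 × 12% = ₹162,960

₹179,690 > ₹162,960, so the mainline income levy governs.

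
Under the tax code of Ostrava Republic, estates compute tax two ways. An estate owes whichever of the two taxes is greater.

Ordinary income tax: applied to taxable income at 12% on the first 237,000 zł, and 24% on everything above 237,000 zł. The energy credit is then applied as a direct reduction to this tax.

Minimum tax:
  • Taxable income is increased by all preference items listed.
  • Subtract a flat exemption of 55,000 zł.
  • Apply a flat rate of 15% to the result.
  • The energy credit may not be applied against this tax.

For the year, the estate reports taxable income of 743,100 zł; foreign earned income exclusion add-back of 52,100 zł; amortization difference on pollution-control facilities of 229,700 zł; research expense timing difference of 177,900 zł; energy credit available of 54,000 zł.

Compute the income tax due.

172,170 zł

Ordinary income tax:
  237,000 zł × 12% = 28,440 zł
  506,100 zł × 24% = 121,464 zł
  → 149,904 zł
  Less energy credit 54,000 zł → 95,904 zł

Minimum tax:
  Adjusted income: 743,100 zł + 52,100 zł + 229,700 zł + 177,900 zł = 1,202,800 zł
  Less exemption 55,000 zł → base 1,147,800 zł
  1,147,800 zł × 15% = 172,170 zł

172,170 zł > 95,904 zł, so the minimum tax is the binding amount.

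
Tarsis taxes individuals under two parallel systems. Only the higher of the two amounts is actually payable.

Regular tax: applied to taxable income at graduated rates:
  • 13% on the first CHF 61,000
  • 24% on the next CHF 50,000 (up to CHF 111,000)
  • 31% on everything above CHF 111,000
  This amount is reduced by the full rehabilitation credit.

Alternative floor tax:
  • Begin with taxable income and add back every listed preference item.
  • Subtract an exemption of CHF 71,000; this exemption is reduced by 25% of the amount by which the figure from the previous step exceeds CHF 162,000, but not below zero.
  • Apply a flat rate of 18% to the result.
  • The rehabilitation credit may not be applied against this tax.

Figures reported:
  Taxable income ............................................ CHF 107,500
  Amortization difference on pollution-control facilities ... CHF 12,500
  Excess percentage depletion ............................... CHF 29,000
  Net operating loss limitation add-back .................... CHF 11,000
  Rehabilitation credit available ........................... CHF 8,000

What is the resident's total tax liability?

Alternative floor tax:
  Adjusted income: CHF 107,500 + CHF 12,500 + CHF 29,000 + CHF 11,000 = CHF 160,000
  Exemption: CHF 160,000 ≤ CHF 162,000, so full CHF 71,000 applies
  Base: CHF 160,000 − CHF 71,000 = CHF 89,000
  CHF 89,000 × 18% = CHF 16,020

Regular tax:
  CHF 61,000 × 13% = CHF 7,930
  CHF 46,500 × 24% = CHF 11,160
  → CHF 19,090
  Less rehabilitation credit CHF 8,000 → CHF 11,090

CHF 16,020 > CHF 11,090, so the alternative floor tax is the binding amount.

CHF 16,020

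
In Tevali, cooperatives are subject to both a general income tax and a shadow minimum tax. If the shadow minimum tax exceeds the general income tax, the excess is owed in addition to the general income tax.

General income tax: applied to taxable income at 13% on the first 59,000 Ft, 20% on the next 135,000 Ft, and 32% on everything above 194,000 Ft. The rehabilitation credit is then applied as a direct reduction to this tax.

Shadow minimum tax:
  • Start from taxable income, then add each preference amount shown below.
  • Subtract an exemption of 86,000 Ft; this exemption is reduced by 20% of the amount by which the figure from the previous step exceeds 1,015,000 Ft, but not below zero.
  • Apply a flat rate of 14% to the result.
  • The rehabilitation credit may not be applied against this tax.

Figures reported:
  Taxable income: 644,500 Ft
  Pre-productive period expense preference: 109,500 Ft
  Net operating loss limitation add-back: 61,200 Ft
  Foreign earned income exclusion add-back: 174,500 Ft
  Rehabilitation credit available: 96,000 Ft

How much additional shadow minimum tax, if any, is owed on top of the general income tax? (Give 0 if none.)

43,688 Ft

Shadow minimum tax:
  Adjusted income: 644,500 Ft + 109,500 Ft + 61,200 Ft + 174,500 Ft = 989,700 Ft
  Exemption: 989,700 Ft ≤ 1,015,000 Ft, so full 86,000 Ft applies
  Base: 989,700 Ft − 86,000 Ft = 903,700 Ft
  903,700 Ft × 14% = 126,518 Ft

General income tax:
  59,000 Ft × 13% = 7,670 Ft
  135,000 Ft × 20% = 27,000 Ft
  450,500 Ft × 32% = 144,160 Ft
  → 178,830 Ft
  Less rehabilitation credit 96,000 Ft → 82,830 Ft

Excess of shadow minimum tax over general income tax: 126,518 Ft − 82,830 Ft = 43,688 Ft.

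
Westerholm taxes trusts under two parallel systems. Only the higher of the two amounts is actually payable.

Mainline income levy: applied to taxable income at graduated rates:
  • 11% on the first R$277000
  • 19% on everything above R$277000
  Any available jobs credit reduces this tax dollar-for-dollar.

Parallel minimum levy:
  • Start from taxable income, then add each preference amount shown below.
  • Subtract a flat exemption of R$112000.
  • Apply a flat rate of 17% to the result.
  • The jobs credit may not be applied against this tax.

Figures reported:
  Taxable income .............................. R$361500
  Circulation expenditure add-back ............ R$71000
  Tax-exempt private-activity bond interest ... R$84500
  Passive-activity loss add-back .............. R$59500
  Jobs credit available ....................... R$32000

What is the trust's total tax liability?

Parallel minimum levy:
  Adjusted income: R$361500 + R$71000 + R$84500 + R$59500 = R$576500
  Less exemption R$112000 → base R$464500
  R$464500 × 17% = R$78965

Mainline income levy:
  R$277000 × 11% = R$30470
  R$84500 × 19% = R$16055
  → R$46525
  Less jobs credit R$32000 → R$14525

R$78965 > R$14525, so the parallel minimum levy is the binding amount.

R$78965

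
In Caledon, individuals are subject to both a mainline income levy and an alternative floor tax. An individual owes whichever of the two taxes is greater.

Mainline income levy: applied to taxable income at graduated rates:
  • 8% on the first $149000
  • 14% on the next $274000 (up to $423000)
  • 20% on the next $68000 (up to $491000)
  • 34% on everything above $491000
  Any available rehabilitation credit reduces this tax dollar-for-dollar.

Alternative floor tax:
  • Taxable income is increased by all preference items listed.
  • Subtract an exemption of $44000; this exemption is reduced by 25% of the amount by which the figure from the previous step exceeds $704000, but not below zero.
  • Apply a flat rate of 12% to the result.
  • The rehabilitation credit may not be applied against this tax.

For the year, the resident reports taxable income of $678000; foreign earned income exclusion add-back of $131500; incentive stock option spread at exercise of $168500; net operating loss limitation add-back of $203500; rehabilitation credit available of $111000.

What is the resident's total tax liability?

$141780

Mainline income levy:
  $149000 × 8% = $11920
  $274000 × 14% = $38360
  $68000 × 20% = $13600
  $187000 × 34% = $63580
  → $127460
  Less rehabilitation credit $111000 → $16460

Alternative floor tax:
  Adjusted income: $678000 + $131500 + $168500 + $203500 = $1181500
  Exemption: 25% × ($1181500 − $704000) = $119375 ≥ $44000, so the exemption is fully phased out
  Base: $1181500 − $0 = $1181500
  $1181500 × 12% = $141780

$141780 > $16460, so the alternative floor tax is the binding amount.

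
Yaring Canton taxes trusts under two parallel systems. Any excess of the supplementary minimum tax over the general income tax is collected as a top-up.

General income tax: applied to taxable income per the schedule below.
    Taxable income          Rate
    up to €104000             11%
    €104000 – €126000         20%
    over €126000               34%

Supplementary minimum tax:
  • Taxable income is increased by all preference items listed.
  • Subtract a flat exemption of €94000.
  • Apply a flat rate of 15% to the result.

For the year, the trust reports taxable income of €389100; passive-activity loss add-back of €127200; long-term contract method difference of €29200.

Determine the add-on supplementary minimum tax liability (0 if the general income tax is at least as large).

€0

Supplementary minimum tax:
  Adjusted income: €389100 + €127200 + €29200 = €545500
  Less exemption €94000 → base €451500
  €451500 × 15% = €67725

General income tax:
  €104000 × 11% = €11440
  €22000 × 20% = €4400
  €263100 × 34% = €89454
  → €105294

€67725 ≤ €105294, so no add-on is due.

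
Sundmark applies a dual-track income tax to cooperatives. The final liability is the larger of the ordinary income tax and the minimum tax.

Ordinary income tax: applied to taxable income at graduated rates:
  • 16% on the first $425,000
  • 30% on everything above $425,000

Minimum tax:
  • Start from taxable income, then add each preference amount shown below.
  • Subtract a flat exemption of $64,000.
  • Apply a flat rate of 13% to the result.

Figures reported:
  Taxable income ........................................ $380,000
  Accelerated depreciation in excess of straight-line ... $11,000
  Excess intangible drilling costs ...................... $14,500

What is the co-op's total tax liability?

Minimum tax:
  Adjusted income: $380,000 + $11,000 + $14,500 = $405,500
  Less exemption $64,000 → base $341,500
  $341,500 × 13% = $44,395

Ordinary income tax:
  $380,000 × 16% = $60,800

$60,800 > $44,395, so the ordinary income tax governs.

$60,800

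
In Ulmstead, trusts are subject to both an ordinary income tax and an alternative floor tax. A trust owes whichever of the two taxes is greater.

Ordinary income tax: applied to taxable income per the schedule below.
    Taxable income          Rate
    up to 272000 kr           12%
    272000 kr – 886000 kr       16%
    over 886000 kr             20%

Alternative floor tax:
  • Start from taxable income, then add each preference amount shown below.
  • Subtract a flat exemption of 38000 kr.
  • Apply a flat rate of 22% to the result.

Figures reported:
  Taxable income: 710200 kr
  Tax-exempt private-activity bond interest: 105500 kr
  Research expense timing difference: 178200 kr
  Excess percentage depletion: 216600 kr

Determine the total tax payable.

Ordinary income tax:
  272000 kr × 12% = 32640 kr
  438200 kr × 16% = 70112 kr
  → 102752 kr

Alternative floor tax:
  Adjusted income: 710200 kr + 105500 kr + 178200 kr + 216600 kr = 1210500 kr
  Less exemption 38000 kr → base 1172500 kr
  1172500 kr × 22% = 257950 kr

257950 kr > 102752 kr, so the alternative floor tax is the binding amount.

257950 kr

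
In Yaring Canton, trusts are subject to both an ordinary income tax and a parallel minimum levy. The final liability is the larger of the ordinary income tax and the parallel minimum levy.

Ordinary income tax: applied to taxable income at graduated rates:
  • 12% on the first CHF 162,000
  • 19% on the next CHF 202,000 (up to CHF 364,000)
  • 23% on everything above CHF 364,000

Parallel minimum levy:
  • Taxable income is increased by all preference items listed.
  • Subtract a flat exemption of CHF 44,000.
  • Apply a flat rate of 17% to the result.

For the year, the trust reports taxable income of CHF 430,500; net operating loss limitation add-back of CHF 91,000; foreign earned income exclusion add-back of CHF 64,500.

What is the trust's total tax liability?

Parallel minimum levy:
  Adjusted income: CHF 430,500 + CHF 91,000 + CHF 64,500 = CHF 586,000
  Less exemption CHF 44,000 → base CHF 542,000
  CHF 542,000 × 17% = CHF 92,140

Ordinary income tax:
  CHF 162,000 × 12% = CHF 19,440
  CHF 202,000 × 19% = CHF 38,380
  CHF 66,500 × 23% = CHF 15,295
  → CHF 73,115

CHF 92,140 > CHF 73,115, so the parallel minimum levy is the binding amount.

CHF 92,140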